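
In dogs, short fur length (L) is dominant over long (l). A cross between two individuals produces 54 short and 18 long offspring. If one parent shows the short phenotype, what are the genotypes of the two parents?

Observed offspring: 54 short, 18 long
The observed ratio simplifies to 3:1. Long (ll) offspring appear, so each parent must contribute one l allele. The parent stated to show short carries L, so it is Ll. The other parent is then either Ll or ll: Ll × ll would give a 1:1 split, whereas Ll × Ll gives 3:1 — matching the data. So both parents are heterozygous (Ll × Ll).
Parent genotypes: Ll × Ll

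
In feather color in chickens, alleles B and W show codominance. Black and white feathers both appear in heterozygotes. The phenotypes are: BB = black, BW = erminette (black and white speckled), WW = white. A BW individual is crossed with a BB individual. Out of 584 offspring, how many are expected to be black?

Punnett square for BW × BB:
Offspring genotypes: 2 BB, 2 BW
Phenotype counts: 2 black, 2 erminette (black and white speckled)
black: 2 out of 4 → fraction 1/2
Expected count = 1/2 × 584 = 292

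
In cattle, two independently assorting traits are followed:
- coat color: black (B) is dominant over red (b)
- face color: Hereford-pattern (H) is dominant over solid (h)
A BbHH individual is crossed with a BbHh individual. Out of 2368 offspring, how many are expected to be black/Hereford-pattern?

Dihybrid cross BbHH × BbHh — consider each gene separately:
coat color: Bb × Bb → 1 BB, 2 Bb, 1 bb → 3 B_ : 1 bb (out of 4)
face color: HH × Hh → 2 HH, 2 Hh → 4 H_ (out of 4)
Combine (counts out of 4 × 4 = 16): black/Hereford-pattern (B_H_) = 3×4 = 12; red/Hereford-pattern (bbH_) = 1×4 = 4
Phenotype counts (out of 16): 12 black/Hereford-pattern, 4 red/Hereford-pattern
black/Hereford-pattern: 12 out of 16 → fraction 3/4
Expected count = 3/4 × 2368 = 1776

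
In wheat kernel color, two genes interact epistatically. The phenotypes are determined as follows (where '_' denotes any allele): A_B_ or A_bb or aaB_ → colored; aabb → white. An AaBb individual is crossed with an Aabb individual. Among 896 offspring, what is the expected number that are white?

Cross: AaBb × Aabb — consider each gene separately:
A gene: Aa × Aa → 1 AA, 2 Aa, 1 aa → 3 A_ : 1 aa (out of 4)
B gene: Bb × bb → 2 Bb, 2 bb → 2 B_ : 2 bb (out of 4)
Genotype classes (out of 4 × 4 = 16): A_B_ = 3×2 = 6; A_bb = 3×2 = 6; aaB_ = 1×2 = 2; aabb = 1×2 = 2
Apply the phenotype rules: A_B_ (6) + A_bb (6) + aaB_ (2) → colored; aabb (2) → white
Phenotype counts (out of 16): 14 colored, 2 white
white: 2 out of 16 → fraction 1/8
Expected count = 1/8 × 896 = 112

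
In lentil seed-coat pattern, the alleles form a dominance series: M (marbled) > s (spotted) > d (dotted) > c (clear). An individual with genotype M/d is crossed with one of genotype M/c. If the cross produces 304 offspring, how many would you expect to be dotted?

Cross: M/d × M/c
Allele dominance: M > s > d > c
Offspring genotypes: 1 M/M, 1 M/c, 1 M/d, 1 d/c
Phenotype counts: 3 marbled, 1 dotted
dotted: 1 out of 4 → fraction 1/4
Expected count = 1/4 × 304 = 76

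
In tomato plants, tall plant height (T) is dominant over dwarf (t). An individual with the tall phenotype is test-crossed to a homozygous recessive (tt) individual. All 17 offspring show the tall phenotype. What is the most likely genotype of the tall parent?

Test cross: ? × tt
All offspring are tall.
If the unknown parent were heterozygous (Tt), about half of 17 offspring would be dwarf; none are. The unknown parent is most likely homozygous dominant (TT).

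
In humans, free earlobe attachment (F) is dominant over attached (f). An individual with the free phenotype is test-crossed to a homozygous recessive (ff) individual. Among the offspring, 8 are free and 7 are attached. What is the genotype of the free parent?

Test cross: ? × ff
Offspring: 8 free, 7 attached — approximately 1:1.
A 1:1 ratio in a test cross indicates the unknown parent is heterozygous (Ff).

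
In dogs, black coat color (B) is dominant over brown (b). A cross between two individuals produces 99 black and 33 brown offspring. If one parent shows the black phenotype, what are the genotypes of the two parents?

Observed offspring: 99 black, 33 brown
The observed ratio simplifies to 3:1. Brown (bb) offspring appear, so each parent must contribute one b allele. The parent stated to show black carries B, so it is Bb. The other parent is then either Bb or bb: Bb × bb would give a 1:1 split, whereas Bb × Bb gives 3:1 — matching the data. So both parents are heterozygous (Bb × Bb).
Parent genotypes: Bb × Bb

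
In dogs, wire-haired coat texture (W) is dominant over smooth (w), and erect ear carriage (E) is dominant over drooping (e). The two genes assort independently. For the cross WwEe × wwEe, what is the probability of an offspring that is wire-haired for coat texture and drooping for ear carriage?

Dihybrid cross WwEe × wwEe — consider each gene separately:
coat texture: Ww × ww → 2 Ww, 2 ww → 2 W_ : 2 ww (out of 4)
ear carriage: Ee × Ee → 1 EE, 2 Ee, 1 ee → 3 E_ : 1 ee (out of 4)
Looking for: wire-haired (W_) and drooping (ee)
P(wire-haired) = 2/4, P(drooping) = 1/4
P(both) = 2/4 × 1/4 = 2/16 = 1/8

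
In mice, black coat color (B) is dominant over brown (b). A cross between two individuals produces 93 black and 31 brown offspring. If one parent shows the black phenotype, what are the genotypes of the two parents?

Observed offspring: 93 black, 31 brown
The observed ratio simplifies to 3:1. Brown (bb) offspring appear, so each parent must contribute one b allele. The parent stated to show black carries B, so it is Bb. The other parent is then either Bb or bb: Bb × bb would give a 1:1 split, whereas Bb × Bb gives 3:1 — matching the data. So both parents are heterozygous (Bb × Bb).
Parent genotypes: Bb × Bb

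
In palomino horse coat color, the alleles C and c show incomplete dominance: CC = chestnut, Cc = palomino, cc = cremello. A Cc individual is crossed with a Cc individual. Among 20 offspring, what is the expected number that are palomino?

Punnett square for Cc × Cc:
Offspring genotypes: 1 CC, 2 Cc, 1 cc
Phenotype counts: 1 chestnut, 2 palomino, 1 cremello
palomino: 2 out of 4 → fraction 1/2
Expected count = 1/2 × 20 = 10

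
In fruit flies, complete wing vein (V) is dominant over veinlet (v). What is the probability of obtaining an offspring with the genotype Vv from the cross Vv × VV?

Punnett square for Vv × VV:
Offspring genotypes: 2 VV, 2 Vv
Total offspring: 4
Count with target: 2
Probability: 2/4 = 1/2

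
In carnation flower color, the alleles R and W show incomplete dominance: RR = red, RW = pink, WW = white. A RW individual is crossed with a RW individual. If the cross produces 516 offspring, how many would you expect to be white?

Punnett square for RW × RW:
Offspring genotypes: 1 RR, 2 RW, 1 WW
Phenotype counts: 1 red, 2 pink, 1 white
white: 1 out of 4 → fraction 1/4
Expected count = 1/4 × 516 = 129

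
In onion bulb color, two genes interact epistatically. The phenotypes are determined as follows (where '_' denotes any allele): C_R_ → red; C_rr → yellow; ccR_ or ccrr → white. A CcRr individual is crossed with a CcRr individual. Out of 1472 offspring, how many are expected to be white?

Cross: CcRr × CcRr — consider each gene separately:
C gene: Cc × Cc → 1 CC, 2 Cc, 1 cc → 3 C_ : 1 cc (out of 4)
R gene: Rr × Rr → 1 RR, 2 Rr, 1 rr → 3 R_ : 1 rr (out of 4)
Genotype classes (out of 4 × 4 = 16): C_R_ = 3×3 = 9; C_rr = 3×1 = 3; ccR_ = 1×3 = 3; ccrr = 1×1 = 1
Apply the phenotype rules: C_R_ (9) → red; C_rr (3) → yellow; ccR_ (3) + ccrr (1) → white
Phenotype counts (out of 16): 9 red, 3 yellow, 4 white
white: 4 out of 16 → fraction 1/4
Expected count = 1/4 × 1472 = 368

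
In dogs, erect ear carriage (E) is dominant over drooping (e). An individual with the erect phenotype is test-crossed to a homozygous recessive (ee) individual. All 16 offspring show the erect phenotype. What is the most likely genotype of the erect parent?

Test cross: ? × ee
All offspring are erect.
If the unknown parent were heterozygous (Ee), about half of 16 offspring would be drooping; none are. The unknown parent is most likely homozygous dominant (EE).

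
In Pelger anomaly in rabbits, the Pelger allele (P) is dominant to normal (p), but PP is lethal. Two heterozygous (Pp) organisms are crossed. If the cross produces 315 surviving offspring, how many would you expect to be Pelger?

Cross: Pp × Pp
Punnett square offspring (before lethality): 1 PP, 2 Pp, 1 pp
The PP genotype is lethal (embryos die); surviving offspring: 2 Pp, 1 pp
Pelger: 2 out of 3 → fraction 2/3
Expected count = 2/3 × 315 = 210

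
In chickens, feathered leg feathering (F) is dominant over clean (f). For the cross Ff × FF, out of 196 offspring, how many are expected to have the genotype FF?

Punnett square for Ff × FF:
Offspring genotypes: 2 FF, 2 Ff
Total offspring: 4
Count with target: 2
Probability: 2/4 = 1/2
Expected count = 1/2 × 196 = 98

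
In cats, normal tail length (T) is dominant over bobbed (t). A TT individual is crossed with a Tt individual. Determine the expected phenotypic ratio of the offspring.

Punnett square for TT × Tt:
Offspring genotypes: 2 TT, 2 Tt
normal: 4, bobbed: 0
Ratio: all normal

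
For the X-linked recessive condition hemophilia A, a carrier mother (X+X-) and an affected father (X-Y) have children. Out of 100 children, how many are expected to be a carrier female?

Cross: X+X- × X-Y
Offspring: 1 X+X-, 1 X+Y, 1 X-X-, 1 X-Y
Probability of a carrier female: 1/4
Expected count = 1/4 × 100 = 25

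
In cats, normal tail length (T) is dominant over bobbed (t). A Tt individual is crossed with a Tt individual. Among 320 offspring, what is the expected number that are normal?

Punnett square for Tt × Tt:
Offspring genotypes: 1 TT, 2 Tt, 1 tt
normal: 3, bobbed: 1
normal: 3 out of 4 → fraction 3/4
Expected count = 3/4 × 320 = 240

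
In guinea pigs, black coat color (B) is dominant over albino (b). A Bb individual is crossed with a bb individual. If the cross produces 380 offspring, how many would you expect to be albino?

Punnett square for Bb × bb:
Offspring genotypes: 2 Bb, 2 bb
black: 2, albino: 2
albino: 2 out of 4 → fraction 1/2
Expected count = 1/2 × 380 = 190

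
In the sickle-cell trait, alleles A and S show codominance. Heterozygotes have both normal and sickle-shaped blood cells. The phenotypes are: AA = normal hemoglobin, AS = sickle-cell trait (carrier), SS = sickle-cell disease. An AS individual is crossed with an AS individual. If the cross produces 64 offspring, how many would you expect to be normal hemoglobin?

Punnett square for AS × AS:
Offspring genotypes: 1 AA, 2 AS, 1 SS
Phenotype counts: 1 normal hemoglobin, 2 sickle-cell trait (carrier), 1 sickle-cell disease
normal hemoglobin: 1 out of 4 → fraction 1/4
Expected count = 1/4 × 64 = 16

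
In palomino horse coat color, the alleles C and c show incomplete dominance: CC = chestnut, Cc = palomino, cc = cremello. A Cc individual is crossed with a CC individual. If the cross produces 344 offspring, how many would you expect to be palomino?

Punnett square for Cc × CC:
Offspring genotypes: 2 CC, 2 Cc
Phenotype counts: 2 chestnut, 2 palomino
palomino: 2 out of 4 → fraction 1/2
Expected count = 1/2 × 344 = 172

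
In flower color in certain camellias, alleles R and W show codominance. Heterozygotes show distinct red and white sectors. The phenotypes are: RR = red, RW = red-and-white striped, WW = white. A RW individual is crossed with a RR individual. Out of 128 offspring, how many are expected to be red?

Punnett square for RW × RR:
Offspring genotypes: 2 RR, 2 RW
Phenotype counts: 2 red, 2 red-and-white striped
red: 2 out of 4 → fraction 1/2
Expected count = 1/2 × 128 = 64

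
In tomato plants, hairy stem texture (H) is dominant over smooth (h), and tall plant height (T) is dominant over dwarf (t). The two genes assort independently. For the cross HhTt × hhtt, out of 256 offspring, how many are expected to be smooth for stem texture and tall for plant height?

Dihybrid cross HhTt × hhtt — consider each gene separately:
stem texture: Hh × hh → 2 Hh, 2 hh → 2 H_ : 2 hh (out of 4)
plant height: Tt × tt → 2 Tt, 2 tt → 2 T_ : 2 tt (out of 4)
Looking for: smooth (hh) and tall (T_)
P(smooth) = 2/4, P(tall) = 2/4
P(both) = 2/4 × 2/4 = 4/16 = 1/4
Expected count = 1/4 × 256 = 64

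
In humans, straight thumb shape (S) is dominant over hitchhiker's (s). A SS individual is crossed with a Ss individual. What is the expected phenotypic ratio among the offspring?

Punnett square for SS × Ss:
Offspring genotypes: 2 SS, 2 Ss
straight: 4, hitchhiker's: 0
Ratio: all straight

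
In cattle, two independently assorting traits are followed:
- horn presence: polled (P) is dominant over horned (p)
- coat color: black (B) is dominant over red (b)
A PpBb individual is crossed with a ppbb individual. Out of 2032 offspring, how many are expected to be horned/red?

Dihybrid cross PpBb × ppbb — consider each gene separately:
horn presence: Pp × pp → 2 Pp, 2 pp → 2 P_ : 2 pp (out of 4)
coat color: Bb × bb → 2 Bb, 2 bb → 2 B_ : 2 bb (out of 4)
Combine (counts out of 4 × 4 = 16): polled/black (P_B_) = 2×2 = 4; polled/red (P_bb) = 2×2 = 4; horned/black (ppB_) = 2×2 = 4; horned/red (ppbb) = 2×2 = 4
Phenotype counts (out of 16): 4 polled/black, 4 polled/red, 4 horned/black, 4 horned/red
horned/red: 4 out of 16 → fraction 1/4
Expected count = 1/4 × 2032 = 508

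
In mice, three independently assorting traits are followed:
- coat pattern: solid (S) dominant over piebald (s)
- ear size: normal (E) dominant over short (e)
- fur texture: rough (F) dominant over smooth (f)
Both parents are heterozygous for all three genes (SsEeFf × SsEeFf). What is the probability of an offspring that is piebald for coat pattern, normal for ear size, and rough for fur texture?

Trihybrid cross: SsEeFf × SsEeFf
Each trait segregates independently with a 3:1 phenotypic ratio, so each gene contributes 3/4 (dominant) or 1/4 (recessive).
Target: piebald (coat pattern), normal (ear size), rough (fur texture)
Probability = product of independent per-trait probabilities
= 1/4 × 3/4 × 3/4 = 9/64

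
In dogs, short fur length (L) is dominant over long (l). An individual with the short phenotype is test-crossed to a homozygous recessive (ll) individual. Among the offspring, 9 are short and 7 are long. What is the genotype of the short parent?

Test cross: ? × ll
Offspring: 9 short, 7 long — approximately 1:1.
A 1:1 ratio in a test cross indicates the unknown parent is heterozygous (Ll).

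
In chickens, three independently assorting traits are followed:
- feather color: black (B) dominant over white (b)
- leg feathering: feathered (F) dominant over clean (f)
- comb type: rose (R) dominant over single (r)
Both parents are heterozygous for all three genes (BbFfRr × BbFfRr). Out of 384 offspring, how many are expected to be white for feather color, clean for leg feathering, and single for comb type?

Trihybrid cross: BbFfRr × BbFfRr
Each trait segregates independently with a 3:1 phenotypic ratio, so each gene contributes 3/4 (dominant) or 1/4 (recessive).
Target: white (feather color), clean (leg feathering), single (comb type)
Probability = product of independent per-trait probabilities
= 1/4 × 1/4 × 1/4 = 1/64
Expected count = 1/64 × 384 = 6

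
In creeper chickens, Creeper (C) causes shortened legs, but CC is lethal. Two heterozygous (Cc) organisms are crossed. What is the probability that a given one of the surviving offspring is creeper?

Cross: Cc × Cc
Punnett square offspring (before lethality): 1 CC, 2 Cc, 1 cc
The CC genotype is lethal (embryos die); surviving offspring: 2 Cc, 1 cc
creeper: 2 out of 3
Probability: 2/3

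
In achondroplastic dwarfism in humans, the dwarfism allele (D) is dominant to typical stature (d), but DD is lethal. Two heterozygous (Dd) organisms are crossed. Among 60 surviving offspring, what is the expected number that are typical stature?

Cross: Dd × Dd
Punnett square offspring (before lethality): 1 DD, 2 Dd, 1 dd
The DD genotype is lethal (embryos die); surviving offspring: 2 Dd, 1 dd
typical stature: 1 out of 3 → fraction 1/3
Expected count = 1/3 × 60 = 20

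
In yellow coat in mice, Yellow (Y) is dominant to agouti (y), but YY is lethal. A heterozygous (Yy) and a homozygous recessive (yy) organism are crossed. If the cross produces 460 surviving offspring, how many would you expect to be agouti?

Cross: Yy × yy
Punnett square offspring (before lethality): 2 Yy, 2 yy
No YY offspring are produced in this cross.
agouti: 2 out of 4 → fraction 1/2
Expected count = 1/2 × 460 = 230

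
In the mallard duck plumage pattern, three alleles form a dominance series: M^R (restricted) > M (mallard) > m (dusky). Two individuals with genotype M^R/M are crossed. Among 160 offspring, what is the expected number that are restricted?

Cross: M^R/M × M^R/M
Allele dominance: M^R > M > m
Offspring genotypes: 1 M^R/M^R, 2 M^R/M, 1 M/M
Phenotype counts: 3 restricted, 1 mallard
restricted: 3 out of 4 → fraction 3/4
Expected count = 3/4 × 160 = 120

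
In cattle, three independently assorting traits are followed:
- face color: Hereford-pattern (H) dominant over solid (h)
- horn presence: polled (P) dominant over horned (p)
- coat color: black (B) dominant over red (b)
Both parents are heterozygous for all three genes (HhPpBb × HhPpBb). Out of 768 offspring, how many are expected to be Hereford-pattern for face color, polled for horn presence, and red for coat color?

Trihybrid cross: HhPpBb × HhPpBb
Each trait segregates independently with a 3:1 phenotypic ratio, so each gene contributes 3/4 (dominant) or 1/4 (recessive).
Target: Hereford-pattern (face color), polled (horn presence), red (coat color)
Probability = product of independent per-trait probabilities
= 3/4 × 3/4 × 1/4 = 9/64
Expected count = 9/64 × 768 = 108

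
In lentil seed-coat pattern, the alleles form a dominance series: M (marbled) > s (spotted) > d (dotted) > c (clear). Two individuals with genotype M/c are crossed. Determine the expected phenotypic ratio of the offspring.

Cross: M/c × M/c
Allele dominance: M > s > d > c
Offspring genotypes: 1 M/M, 2 M/c, 1 c/c
Phenotype counts: 3 marbled, 1 clear
Ratio: 3 marbled : 1 clear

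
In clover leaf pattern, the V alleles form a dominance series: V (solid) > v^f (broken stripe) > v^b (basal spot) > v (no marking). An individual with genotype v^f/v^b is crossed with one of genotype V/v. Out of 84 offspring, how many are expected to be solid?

Cross: v^f/v^b × V/v
Allele dominance: V > v^f > v^b > v
Offspring genotypes: 1 V/v^f, 1 v^f/v, 1 V/v^b, 1 v^b/v
Phenotype counts: 2 solid, 1 broken stripe, 1 basal spot
solid: 2 out of 4 → fraction 1/2
Expected count = 1/2 × 84 = 42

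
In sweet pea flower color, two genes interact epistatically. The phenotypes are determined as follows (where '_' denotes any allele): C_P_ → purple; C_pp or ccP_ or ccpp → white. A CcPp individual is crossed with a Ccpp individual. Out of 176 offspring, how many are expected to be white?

Cross: CcPp × Ccpp — consider each gene separately:
C gene: Cc × Cc → 1 CC, 2 Cc, 1 cc → 3 C_ : 1 cc (out of 4)
P gene: Pp × pp → 2 Pp, 2 pp → 2 P_ : 2 pp (out of 4)
Genotype classes (out of 4 × 4 = 16): C_P_ = 3×2 = 6; C_pp = 3×2 = 6; ccP_ = 1×2 = 2; ccpp = 1×2 = 2
Apply the phenotype rules: C_P_ (6) → purple; C_pp (6) + ccP_ (2) + ccpp (2) → white
Phenotype counts (out of 16): 6 purple, 10 white
white: 10 out of 16 → fraction 5/8
Expected count = 5/8 × 176 = 110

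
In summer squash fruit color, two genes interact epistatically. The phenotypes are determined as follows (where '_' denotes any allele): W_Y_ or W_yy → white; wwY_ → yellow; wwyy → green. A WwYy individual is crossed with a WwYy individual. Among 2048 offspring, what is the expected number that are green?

Cross: WwYy × WwYy — consider each gene separately:
W gene: Ww × Ww → 1 WW, 2 Ww, 1 ww → 3 W_ : 1 ww (out of 4)
Y gene: Yy × Yy → 1 YY, 2 Yy, 1 yy → 3 Y_ : 1 yy (out of 4)
Genotype classes (out of 4 × 4 = 16): W_Y_ = 3×3 = 9; W_yy = 3×1 = 3; wwY_ = 1×3 = 3; wwyy = 1×1 = 1
Apply the phenotype rules: W_Y_ (9) + W_yy (3) → white; wwY_ (3) → yellow; wwyy (1) → green
Phenotype counts (out of 16): 12 white, 3 yellow, 1 green
green: 1 out of 16 → fraction 1/16
Expected count = 1/16 × 2048 = 128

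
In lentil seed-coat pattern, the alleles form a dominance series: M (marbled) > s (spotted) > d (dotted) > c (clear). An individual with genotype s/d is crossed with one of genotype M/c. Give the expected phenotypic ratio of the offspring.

Cross: s/d × M/c
Allele dominance: M > s > d > c
Offspring genotypes: 1 M/s, 1 s/c, 1 M/d, 1 d/c
Phenotype counts: 2 marbled, 1 spotted, 1 dotted
Ratio: 2 marbled : 1 spotted : 1 dotted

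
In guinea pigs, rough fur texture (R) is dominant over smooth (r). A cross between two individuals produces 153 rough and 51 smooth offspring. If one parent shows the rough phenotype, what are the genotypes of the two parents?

Observed offspring: 153 rough, 51 smooth
The observed ratio simplifies to 3:1. Smooth (rr) offspring appear, so each parent must contribute one r allele. The parent stated to show rough carries R, so it is Rr. The other parent is then either Rr or rr: Rr × rr would give a 1:1 split, whereas Rr × Rr gives 3:1 — matching the data. So both parents are heterozygous (Rr × Rr).
Parent genotypes: Rr × Rr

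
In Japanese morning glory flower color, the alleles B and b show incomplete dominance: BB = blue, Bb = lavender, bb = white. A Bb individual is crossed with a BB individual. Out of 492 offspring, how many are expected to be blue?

Punnett square for Bb × BB:
Offspring genotypes: 2 BB, 2 Bb
Phenotype counts: 2 blue, 2 lavender
blue: 2 out of 4 → fraction 1/2
Expected count = 1/2 × 492 = 246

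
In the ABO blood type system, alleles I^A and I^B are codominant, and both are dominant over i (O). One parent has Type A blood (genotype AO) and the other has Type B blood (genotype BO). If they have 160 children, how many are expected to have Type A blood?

Cross: AO × BO
Possible offspring genotypes: 1 AB, 1 AO, 1 BO, 1 OO
Blood type counts: 1 Type AB, 1 Type A, 1 Type B, 1 Type O
Probability of Type A: 1/4
Expected count = 1/4 × 160 = 40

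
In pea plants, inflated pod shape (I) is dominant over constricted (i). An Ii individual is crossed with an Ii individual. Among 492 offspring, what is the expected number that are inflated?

Punnett square for Ii × Ii:
Offspring genotypes: 1 II, 2 Ii, 1 ii
inflated: 3, constricted: 1
inflated: 3 out of 4 → fraction 3/4
Expected count = 3/4 × 492 = 369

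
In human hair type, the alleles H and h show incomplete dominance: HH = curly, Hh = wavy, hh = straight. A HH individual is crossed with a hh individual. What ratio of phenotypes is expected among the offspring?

Punnett square for HH × hh:
Offspring genotypes: 4 Hh
Phenotype counts: 4 wavy
Ratio: all wavy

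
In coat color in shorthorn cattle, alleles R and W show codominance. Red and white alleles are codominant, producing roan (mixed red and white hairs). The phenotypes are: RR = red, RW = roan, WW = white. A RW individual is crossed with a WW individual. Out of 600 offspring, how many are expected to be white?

Punnett square for RW × WW:
Offspring genotypes: 2 RW, 2 WW
Phenotype counts: 2 roan, 2 white
white: 2 out of 4 → fraction 1/2
Expected count = 1/2 × 600 = 300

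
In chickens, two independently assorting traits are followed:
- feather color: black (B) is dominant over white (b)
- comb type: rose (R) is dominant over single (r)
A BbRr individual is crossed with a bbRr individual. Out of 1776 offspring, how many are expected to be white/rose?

Dihybrid cross BbRr × bbRr — consider each gene separately:
feather color: Bb × bb → 2 Bb, 2 bb → 2 B_ : 2 bb (out of 4)
comb type: Rr × Rr → 1 RR, 2 Rr, 1 rr → 3 R_ : 1 rr (out of 4)
Combine (counts out of 4 × 4 = 16): black/rose (B_R_) = 2×3 = 6; black/single (B_rr) = 2×1 = 2; white/rose (bbR_) = 2×3 = 6; white/single (bbrr) = 2×1 = 2
Phenotype counts (out of 16): 6 black/rose, 2 black/single, 6 white/rose, 2 white/single
white/rose: 6 out of 16 → fraction 3/8
Expected count = 3/8 × 1776 = 666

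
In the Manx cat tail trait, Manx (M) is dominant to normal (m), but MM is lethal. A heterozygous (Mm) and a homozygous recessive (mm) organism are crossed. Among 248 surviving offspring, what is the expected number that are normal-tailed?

Cross: Mm × mm
Punnett square offspring (before lethality): 2 Mm, 2 mm
No MM offspring are produced in this cross.
normal-tailed: 2 out of 4 → fraction 1/2
Expected count = 1/2 × 248 = 124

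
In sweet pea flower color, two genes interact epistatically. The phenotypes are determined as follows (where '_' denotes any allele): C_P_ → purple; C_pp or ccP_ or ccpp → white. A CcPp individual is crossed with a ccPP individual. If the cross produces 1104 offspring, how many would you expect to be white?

Cross: CcPp × ccPP — consider each gene separately:
C gene: Cc × cc → 2 Cc, 2 cc → 2 C_ : 2 cc (out of 4)
P gene: Pp × PP → 2 PP, 2 Pp → 4 P_ (out of 4)
Genotype classes (out of 4 × 4 = 16): C_P_ = 2×4 = 8; ccP_ = 2×4 = 8
Apply the phenotype rules: C_P_ (8) → purple; ccP_ (8) → white
Phenotype counts (out of 16): 8 purple, 8 white
white: 8 out of 16 → fraction 1/2
Expected count = 1/2 × 1104 = 552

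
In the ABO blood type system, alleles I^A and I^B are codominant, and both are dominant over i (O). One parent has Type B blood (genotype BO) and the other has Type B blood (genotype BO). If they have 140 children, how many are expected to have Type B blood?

Cross: BO × BO
Possible offspring genotypes: 1 BB, 2 BO, 1 OO
Blood type counts: 3 Type B, 1 Type O
Probability of Type B: 3/4
Expected count = 3/4 × 140 = 105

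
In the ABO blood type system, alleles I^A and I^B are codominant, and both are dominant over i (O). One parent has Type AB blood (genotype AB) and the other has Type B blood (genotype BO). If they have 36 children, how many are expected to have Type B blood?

Cross: AB × BO
Possible offspring genotypes: 1 AB, 1 AO, 1 BB, 1 BO
Blood type counts: 1 Type AB, 1 Type A, 2 Type B
Probability of Type B: 2/4 = 1/2
Expected count = 1/2 × 36 = 18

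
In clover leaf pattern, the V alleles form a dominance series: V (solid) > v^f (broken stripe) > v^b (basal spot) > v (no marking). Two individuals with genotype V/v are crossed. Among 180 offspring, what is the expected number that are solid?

Cross: V/v × V/v
Allele dominance: V > v^f > v^b > v
Offspring genotypes: 1 V/V, 2 V/v, 1 v/v
Phenotype counts: 3 solid, 1 unmarked
solid: 3 out of 4 → fraction 3/4
Expected count = 3/4 × 180 = 135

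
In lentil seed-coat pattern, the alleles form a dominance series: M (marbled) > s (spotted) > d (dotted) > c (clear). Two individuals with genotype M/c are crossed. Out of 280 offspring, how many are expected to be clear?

Cross: M/c × M/c
Allele dominance: M > s > d > c
Offspring genotypes: 1 M/M, 2 M/c, 1 c/c
Phenotype counts: 3 marbled, 1 clear
clear: 1 out of 4 → fraction 1/4
Expected count = 1/4 × 280 = 70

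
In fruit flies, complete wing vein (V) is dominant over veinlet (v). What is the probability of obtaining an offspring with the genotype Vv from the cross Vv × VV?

Punnett square for Vv × VV:
Offspring genotypes: 2 VV, 2 Vv
Total offspring: 4
Count with target: 2
Probability: 2/4 = 1/2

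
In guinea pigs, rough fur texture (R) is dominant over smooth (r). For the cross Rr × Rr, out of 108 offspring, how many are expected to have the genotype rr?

Punnett square for Rr × Rr:
Offspring genotypes: 1 RR, 2 Rr, 1 rr
Total offspring: 4
Count with target: 1
Probability: 1/4
Expected count = 1/4 × 108 = 27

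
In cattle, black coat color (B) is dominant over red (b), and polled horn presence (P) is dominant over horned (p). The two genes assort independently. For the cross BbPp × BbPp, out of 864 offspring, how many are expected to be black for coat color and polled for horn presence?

Dihybrid cross BbPp × BbPp — consider each gene separately:
coat color: Bb × Bb → 1 BB, 2 Bb, 1 bb → 3 B_ : 1 bb (out of 4)
horn presence: Pp × Pp → 1 PP, 2 Pp, 1 pp → 3 P_ : 1 pp (out of 4)
Looking for: black (B_) and polled (P_)
P(black) = 3/4, P(polled) = 3/4
P(both) = 3/4 × 3/4 = 9/16
Expected count = 9/16 × 864 = 486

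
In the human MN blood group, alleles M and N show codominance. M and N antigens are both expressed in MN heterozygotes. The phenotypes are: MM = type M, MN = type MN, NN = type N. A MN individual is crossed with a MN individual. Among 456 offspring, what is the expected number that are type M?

Punnett square for MN × MN:
Offspring genotypes: 1 MM, 2 MN, 1 NN
Phenotype counts: 1 type M, 2 type MN, 1 type N
type M: 1 out of 4 → fraction 1/4
Expected count = 1/4 × 456 = 114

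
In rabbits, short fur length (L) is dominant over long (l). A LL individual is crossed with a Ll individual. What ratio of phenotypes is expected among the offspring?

Punnett square for LL × Ll:
Offspring genotypes: 2 LL, 2 Ll
short: 4, long: 0
Ratio: all short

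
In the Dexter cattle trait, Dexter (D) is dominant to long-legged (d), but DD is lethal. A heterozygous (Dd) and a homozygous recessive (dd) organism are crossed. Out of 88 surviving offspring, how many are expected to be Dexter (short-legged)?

Cross: Dd × dd
Punnett square offspring (before lethality): 2 Dd, 2 dd
No DD offspring are produced in this cross.
Dexter (short-legged): 2 out of 4 → fraction 1/2
Expected count = 1/2 × 88 = 44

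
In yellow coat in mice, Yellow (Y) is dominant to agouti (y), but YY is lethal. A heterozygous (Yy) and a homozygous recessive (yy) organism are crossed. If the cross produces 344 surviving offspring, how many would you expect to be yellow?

Cross: Yy × yy
Punnett square offspring (before lethality): 2 Yy, 2 yy
No YY offspring are produced in this cross.
yellow: 2 out of 4 → fraction 1/2
Expected count = 1/2 × 344 = 172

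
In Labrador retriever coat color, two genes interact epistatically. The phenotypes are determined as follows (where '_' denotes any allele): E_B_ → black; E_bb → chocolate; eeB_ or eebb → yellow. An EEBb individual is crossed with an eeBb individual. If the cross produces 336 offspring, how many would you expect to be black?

Cross: EEBb × eeBb — consider each gene separately:
E gene: EE × ee → 4 Ee → 4 E_ (out of 4)
B gene: Bb × Bb → 1 BB, 2 Bb, 1 bb → 3 B_ : 1 bb (out of 4)
Genotype classes (out of 4 × 4 = 16): E_B_ = 4×3 = 12; E_bb = 4×1 = 4
Apply the phenotype rules: E_B_ (12) → black; E_bb (4) → chocolate
Phenotype counts (out of 16): 12 black, 4 chocolate
black: 12 out of 16 → fraction 3/4
Expected count = 3/4 × 336 = 252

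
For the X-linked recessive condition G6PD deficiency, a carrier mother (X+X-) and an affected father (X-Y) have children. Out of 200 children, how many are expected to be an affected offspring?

Cross: X+X- × X-Y
Offspring: 1 X+X-, 1 X+Y, 1 X-X-, 1 X-Y
Probability of an affected offspring: 2/4 = 1/2
Expected count = 1/2 × 200 = 100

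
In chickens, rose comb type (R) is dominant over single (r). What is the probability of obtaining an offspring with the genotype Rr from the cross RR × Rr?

Punnett square for RR × Rr:
Offspring genotypes: 2 RR, 2 Rr
Total offspring: 4
Count with target: 2
Probability: 2/4 = 1/2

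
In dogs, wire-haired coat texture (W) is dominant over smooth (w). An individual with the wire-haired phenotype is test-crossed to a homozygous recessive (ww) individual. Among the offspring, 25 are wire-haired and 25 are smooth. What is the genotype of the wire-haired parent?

Test cross: ? × ww
Offspring: 25 wire-haired, 25 smooth — approximately 1:1.
A 1:1 ratio in a test cross indicates the unknown parent is heterozygous (Ww).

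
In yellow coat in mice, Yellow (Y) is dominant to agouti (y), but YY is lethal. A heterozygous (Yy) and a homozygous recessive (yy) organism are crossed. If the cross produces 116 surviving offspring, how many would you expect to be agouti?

Cross: Yy × yy
Punnett square offspring (before lethality): 2 Yy, 2 yy
No YY offspring are produced in this cross.
agouti: 2 out of 4 → fraction 1/2
Expected count = 1/2 × 116 = 58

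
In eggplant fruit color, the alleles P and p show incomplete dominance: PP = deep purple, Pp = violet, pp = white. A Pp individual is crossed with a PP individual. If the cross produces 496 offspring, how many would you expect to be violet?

Punnett square for Pp × PP:
Offspring genotypes: 2 PP, 2 Pp
Phenotype counts: 2 deep purple, 2 violet
violet: 2 out of 4 → fraction 1/2
Expected count = 1/2 × 496 = 248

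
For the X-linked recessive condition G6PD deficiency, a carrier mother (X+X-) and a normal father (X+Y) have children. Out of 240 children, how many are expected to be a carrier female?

Cross: X+X- × X+Y
Offspring: 1 X+X+, 1 X+Y, 1 X+X-, 1 X-Y
Probability of a carrier female: 1/4
Expected count = 1/4 × 240 = 60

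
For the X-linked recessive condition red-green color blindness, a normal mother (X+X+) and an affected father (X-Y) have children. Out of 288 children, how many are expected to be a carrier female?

Cross: X+X+ × X-Y
Offspring: 2 X+X-, 2 X+Y
Probability of a carrier female: 2/4 = 1/2
Expected count = 1/2 × 288 = 144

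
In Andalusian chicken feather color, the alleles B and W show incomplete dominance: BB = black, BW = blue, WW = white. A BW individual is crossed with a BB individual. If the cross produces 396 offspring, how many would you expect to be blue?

Punnett square for BW × BB:
Offspring genotypes: 2 BB, 2 BW
Phenotype counts: 2 black, 2 blue
blue: 2 out of 4 → fraction 1/2
Expected count = 1/2 × 396 = 198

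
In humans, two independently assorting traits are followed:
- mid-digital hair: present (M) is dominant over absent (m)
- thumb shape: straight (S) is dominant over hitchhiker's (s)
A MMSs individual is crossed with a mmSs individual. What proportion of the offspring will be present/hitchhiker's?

Dihybrid cross MMSs × mmSs — consider each gene separately:
mid-digital hair: MM × mm → 4 Mm → 4 M_ (out of 4)
thumb shape: Ss × Ss → 1 SS, 2 Ss, 1 ss → 3 S_ : 1 ss (out of 4)
Combine (counts out of 4 × 4 = 16): present/straight (M_S_) = 4×3 = 12; present/hitchhiker's (M_ss) = 4×1 = 4
Phenotype counts (out of 16): 12 present/straight, 4 present/hitchhiker's
present/hitchhiker's: 4 out of 16
Probability: 4/16 = 1/4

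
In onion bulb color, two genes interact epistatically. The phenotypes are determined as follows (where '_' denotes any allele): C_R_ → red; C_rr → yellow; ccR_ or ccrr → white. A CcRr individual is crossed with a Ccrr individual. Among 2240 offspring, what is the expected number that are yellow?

Cross: CcRr × Ccrr — consider each gene separately:
C gene: Cc × Cc → 1 CC, 2 Cc, 1 cc → 3 C_ : 1 cc (out of 4)
R gene: Rr × rr → 2 Rr, 2 rr → 2 R_ : 2 rr (out of 4)
Genotype classes (out of 4 × 4 = 16): C_R_ = 3×2 = 6; C_rr = 3×2 = 6; ccR_ = 1×2 = 2; ccrr = 1×2 = 2
Apply the phenotype rules: C_R_ (6) → red; C_rr (6) → yellow; ccR_ (2) + ccrr (2) → white
Phenotype counts (out of 16): 6 red, 6 yellow, 4 white
yellow: 6 out of 16 → fraction 3/8
Expected count = 3/8 × 2240 = 840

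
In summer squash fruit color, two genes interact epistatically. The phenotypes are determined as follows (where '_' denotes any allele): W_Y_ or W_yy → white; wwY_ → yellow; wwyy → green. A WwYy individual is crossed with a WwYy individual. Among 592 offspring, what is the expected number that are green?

Cross: WwYy × WwYy — consider each gene separately:
W gene: Ww × Ww → 1 WW, 2 Ww, 1 ww → 3 W_ : 1 ww (out of 4)
Y gene: Yy × Yy → 1 YY, 2 Yy, 1 yy → 3 Y_ : 1 yy (out of 4)
Genotype classes (out of 4 × 4 = 16): W_Y_ = 3×3 = 9; W_yy = 3×1 = 3; wwY_ = 1×3 = 3; wwyy = 1×1 = 1
Apply the phenotype rules: W_Y_ (9) + W_yy (3) → white; wwY_ (3) → yellow; wwyy (1) → green
Phenotype counts (out of 16): 12 white, 3 yellow, 1 green
green: 1 out of 16 → fraction 1/16
Expected count = 1/16 × 592 = 37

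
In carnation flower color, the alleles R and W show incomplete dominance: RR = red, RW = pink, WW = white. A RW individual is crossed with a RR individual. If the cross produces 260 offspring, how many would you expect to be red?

Punnett square for RW × RR:
Offspring genotypes: 2 RR, 2 RW
Phenotype counts: 2 red, 2 pink
red: 2 out of 4 → fraction 1/2
Expected count = 1/2 × 260 = 130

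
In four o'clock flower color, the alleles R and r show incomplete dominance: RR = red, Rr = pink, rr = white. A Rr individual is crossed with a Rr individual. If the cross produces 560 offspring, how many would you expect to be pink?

Punnett square for Rr × Rr:
Offspring genotypes: 1 RR, 2 Rr, 1 rr
Phenotype counts: 1 red, 2 pink, 1 white
pink: 2 out of 4 → fraction 1/2
Expected count = 1/2 × 560 = 280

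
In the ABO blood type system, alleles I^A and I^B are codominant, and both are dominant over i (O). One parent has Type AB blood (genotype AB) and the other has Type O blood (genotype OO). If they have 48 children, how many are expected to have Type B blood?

Cross: AB × OO
Possible offspring genotypes: 2 AO, 2 BO
Blood type counts: 2 Type A, 2 Type B
Probability of Type B: 2/4 = 1/2
Expected count = 1/2 × 48 = 24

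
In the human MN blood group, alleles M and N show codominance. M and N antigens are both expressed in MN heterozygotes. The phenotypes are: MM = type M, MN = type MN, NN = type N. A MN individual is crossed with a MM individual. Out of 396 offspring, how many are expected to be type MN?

Punnett square for MN × MM:
Offspring genotypes: 2 MM, 2 MN
Phenotype counts: 2 type M, 2 type MN
type MN: 2 out of 4 → fraction 1/2
Expected count = 1/2 × 396 = 198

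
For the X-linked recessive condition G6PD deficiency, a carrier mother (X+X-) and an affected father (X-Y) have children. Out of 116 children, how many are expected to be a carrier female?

Cross: X+X- × X-Y
Offspring: 1 X+X-, 1 X+Y, 1 X-X-, 1 X-Y
Probability of a carrier female: 1/4
Expected count = 1/4 × 116 = 29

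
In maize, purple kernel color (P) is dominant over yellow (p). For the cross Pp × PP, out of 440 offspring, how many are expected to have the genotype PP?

Punnett square for Pp × PP:
Offspring genotypes: 2 PP, 2 Pp
Total offspring: 4
Count with target: 2
Probability: 2/4 = 1/2
Expected count = 1/2 × 440 = 220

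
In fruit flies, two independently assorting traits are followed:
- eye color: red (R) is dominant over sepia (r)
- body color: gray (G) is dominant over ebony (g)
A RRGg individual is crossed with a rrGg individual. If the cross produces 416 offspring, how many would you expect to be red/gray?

Dihybrid cross RRGg × rrGg — consider each gene separately:
eye color: RR × rr → 4 Rr → 4 R_ (out of 4)
body color: Gg × Gg → 1 GG, 2 Gg, 1 gg → 3 G_ : 1 gg (out of 4)
Combine (counts out of 4 × 4 = 16): red/gray (R_G_) = 4×3 = 12; red/ebony (R_gg) = 4×1 = 4
Phenotype counts (out of 16): 12 red/gray, 4 red/ebony
red/gray: 12 out of 16 → fraction 3/4
Expected count = 3/4 × 416 = 312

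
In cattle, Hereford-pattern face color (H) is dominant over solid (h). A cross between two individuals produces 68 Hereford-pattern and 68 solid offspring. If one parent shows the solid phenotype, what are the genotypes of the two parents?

Observed offspring: 68 Hereford-pattern, 68 solid
The observed ratio simplifies to 1:1. One parent shows solid, so its genotype must be hh. A 1:1 offspring split requires the other parent to be heterozygous (Hh).
Parent genotypes: hh × Hh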